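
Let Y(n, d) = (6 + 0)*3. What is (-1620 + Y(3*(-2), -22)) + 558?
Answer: -1044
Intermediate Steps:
Y(n, d) = 18 (Y(n, d) = 6*3 = 18)
(-1620 + Y(3*(-2), -22)) + 558 = (-1620 + 18) + 558 = -1602 + 558 = -1044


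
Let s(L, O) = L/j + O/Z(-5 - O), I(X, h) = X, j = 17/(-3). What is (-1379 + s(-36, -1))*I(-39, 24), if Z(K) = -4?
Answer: 3639597/68 ≈ 53524.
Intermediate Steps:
j = -17/3 (j = 17*(-⅓) = -17/3 ≈ -5.6667)
s(L, O) = -3*L/17 - O/4 (s(L, O) = L/(-17/3) + O/(-4) = L*(-3/17) + O*(-¼) = -3*L/17 - O/4)
(-1379 + s(-36, -1))*I(-39, 24) = (-1379 + (-3/17*(-36) - ¼*(-1)))*(-39) = (-1379 + (108/17 + ¼))*(-39) = (-1379 + 449/68)*(-39) = -93323/68*(-39) = 3639597/68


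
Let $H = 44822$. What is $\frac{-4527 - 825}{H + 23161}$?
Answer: $- \frac{1784}{22661} \approx -0.078726$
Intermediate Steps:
$\frac{-4527 - 825}{H + 23161} = \frac{-4527 - 825}{44822 + 23161} = - \frac{5352}{67983} = \left(-5352\right) \frac{1}{67983} = - \frac{1784}{22661}$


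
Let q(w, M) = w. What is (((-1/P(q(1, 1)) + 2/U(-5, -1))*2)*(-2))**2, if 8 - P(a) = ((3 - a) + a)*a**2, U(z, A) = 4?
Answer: 36/25 ≈ 1.4400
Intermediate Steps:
P(a) = 8 - 3*a**2 (P(a) = 8 - ((3 - a) + a)*a**2 = 8 - 3*a**2)
(((-1/P(q(1, 1)) + 2/U(-5, -1))*2)*(-2))**2 = (((-1/(8 - 3*1**2) + 2/4)*2)*(-2))**2 = (((-1/(8 - 3*1) + 2*(1/4))*2)*(-2))**2 = (((-1/(8 - 3) + 1/2)*2)*(-2))**2 = (((-1/5 + 1/2)*2)*(-2))**2 = (((3/10)*2)*(-2))**2 = ((3/5)*(-2))**2 = (-6/5)**2 = 36/25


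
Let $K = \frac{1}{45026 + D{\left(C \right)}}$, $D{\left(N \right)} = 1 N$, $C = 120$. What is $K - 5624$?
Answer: $- \frac{253901103}{45146} \approx -5624.0$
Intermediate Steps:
$D{\left(N \right)} = N$
$K = \frac{1}{45146}$ ($K = \frac{1}{45026 + 120} = \frac{1}{45146} \approx 2.215 \cdot 10^{-5}$)
$K - 5624 = \frac{1}{45146} - 5624 = - \frac{253901103}{45146}$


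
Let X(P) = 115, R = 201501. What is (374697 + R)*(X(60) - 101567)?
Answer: -58456439496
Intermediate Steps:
(374697 + R)*(X(60) - 101567) = (374697 + 201501)*(115 - 101567) = 576198*(-101452) = -58456439496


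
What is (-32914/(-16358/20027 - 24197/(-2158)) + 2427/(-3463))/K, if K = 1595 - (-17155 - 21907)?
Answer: -4927159476186797/63258259255141205 ≈ -0.077890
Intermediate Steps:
K = 40657 (K = 1595 - 1*(-39062) = 1595 + 39062 = 40657)
(-32914/(-16358/20027 - 24197/(-2158)) + 2427/(-3463))/K = (-32914/(-16358/20027 - 24197/(-2158)) + 2427/(-3463))/40657 = (-32914/(-16358*1/20027 - 24197*(-1/2158)) + 2427*(-1/3463))*(1/40657) = (-32914/(-16358/20027 + 24197/2158) - 2427/3463)*(1/40657) = (-32914/449292755/43218266 - 2427/3463)*(1/40657) = (-32914*43218266/449292755 - 2427/3463)*(1/40657) = (-1422486007124/449292755 - 2427/3463)*(1/40657) = -4927159476186797/1555900810565*1/40657 = -4927159476186797/63258259255141205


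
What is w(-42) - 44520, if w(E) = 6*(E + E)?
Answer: -45024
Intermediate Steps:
w(E) = 12*E (w(E) = 6*(2*E) = 12*E)
w(-42) - 44520 = 12*(-42) - 44520 = -504 - 44520 = -45024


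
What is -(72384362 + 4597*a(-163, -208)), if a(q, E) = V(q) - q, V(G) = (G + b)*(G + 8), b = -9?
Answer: -195689693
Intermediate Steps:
V(G) = (-9 + G)*(8 + G) (V(G) = (G - 9)*(G + 8) = (-9 + G)*(8 + G))
a(q, E) = -72 + q**2 - 2*q (a(q, E) = (-72 + q**2 - q) - q = -72 + q**2 - 2*q)
-(72384362 + 4597*a(-163, -208)) = -4597/(1/(15746 + (-72 + (-163)**2 - 2*(-163)))) = -4597/(1/(15746 + (-72 + 26569 + 326))) = -4597/(1/(15746 + 26823)) = -4597/(1/42569) = -4597/1/42569 = -4597*42569 = -195689693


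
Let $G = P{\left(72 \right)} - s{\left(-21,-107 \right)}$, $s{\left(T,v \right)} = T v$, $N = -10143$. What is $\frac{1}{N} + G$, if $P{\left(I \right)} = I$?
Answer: $- \frac{22061026}{10143} \approx -2175.0$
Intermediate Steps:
$G = -2175$ ($G = 72 - \left(-21\right) \left(-107\right) = 72 - 2247 = -2175$)
$\frac{1}{N} + G = \frac{1}{-10143} - 2175 = - \frac{1}{10143} - 2175 = - \frac{22061026}{10143}$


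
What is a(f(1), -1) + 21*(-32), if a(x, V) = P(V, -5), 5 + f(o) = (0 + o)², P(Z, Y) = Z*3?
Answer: -675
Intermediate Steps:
P(Z, Y) = 3*Z
f(o) = -5 + o² (f(o) = -5 + (0 + o)² = -5 + o²)
a(x, V) = 3*V
a(f(1), -1) + 21*(-32) = 3*(-1) + 21*(-32) = -3 - 672 = -675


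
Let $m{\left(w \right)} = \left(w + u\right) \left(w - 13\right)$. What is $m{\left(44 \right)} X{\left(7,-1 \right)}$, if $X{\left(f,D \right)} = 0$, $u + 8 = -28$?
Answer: $0$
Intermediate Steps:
$u = -36$ ($u = -8 - 28 = -36$)
$m{\left(w \right)} = \left(-36 + w\right) \left(-13 + w\right)$ ($m{\left(w \right)} = \left(w - 36\right) \left(w - 13\right) = \left(-36 + w\right) \left(-13 + w\right)$)
$m{\left(44 \right)} X{\left(7,-1 \right)} = \left(468 + 44^{2} - 2156\right) 0 = \left(468 + 1936 - 2156\right) 0 = 248 \cdot 0 = 0$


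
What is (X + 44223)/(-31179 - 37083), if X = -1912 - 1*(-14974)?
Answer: -19095/22754 ≈ -0.83919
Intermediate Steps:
X = 13062 (X = -1912 + 14974 = 13062)
(X + 44223)/(-31179 - 37083) = (13062 + 44223)/(-31179 - 37083) = 57285/(-68262) = 57285*(-1/68262) = -19095/22754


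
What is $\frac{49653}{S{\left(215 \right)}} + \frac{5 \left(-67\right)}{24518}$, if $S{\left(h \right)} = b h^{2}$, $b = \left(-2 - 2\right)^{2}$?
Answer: $\frac{484813127}{9066756400} \approx 0.053472$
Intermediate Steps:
$b = 16$ ($b = \left(-4\right)^{2} = 16$)
$S{\left(h \right)} = 16 h^{2}$
$\frac{49653}{S{\left(215 \right)}} + \frac{5 \left(-67\right)}{24518} = \frac{49653}{16 \cdot 215^{2}} + \frac{5 \left(-67\right)}{24518} = \frac{49653}{16 \cdot 46225} - \frac{335}{24518} = \frac{49653}{739600} - \frac{335}{24518} = \frac{484813127}{9066756400}$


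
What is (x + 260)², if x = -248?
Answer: 144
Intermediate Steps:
(x + 260)² = (-248 + 260)² = 12² = 144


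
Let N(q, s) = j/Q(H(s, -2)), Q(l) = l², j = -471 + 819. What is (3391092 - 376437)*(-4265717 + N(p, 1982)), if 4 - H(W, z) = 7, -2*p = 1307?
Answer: -12859548515975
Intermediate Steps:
p = -1307/2 (p = -½*1307 = -1307/2 ≈ -653.50)
H(W, z) = -3 (H(W, z) = 4 - 1*7 = 4 - 7 = -3)
j = 348
N(q, s) = 116/3 (N(q, s) = 348/((-3)²) = 348/9 = 348*(⅑) = 116/3)
(3391092 - 376437)*(-4265717 + N(p, 1982)) = (3391092 - 376437)*(-4265717 + 116/3) = 3014655*(-12797035/3) = -12859548515975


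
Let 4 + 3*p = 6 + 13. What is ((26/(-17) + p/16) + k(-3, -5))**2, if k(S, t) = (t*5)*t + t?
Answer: 1043871481/73984 ≈ 14109.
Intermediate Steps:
k(S, t) = t + 5*t**2 (k(S, t) = (5*t)*t + t = 5*t**2 + t = t + 5*t**2)
p = 5 (p = -4/3 + (6 + 13)/3 = -4/3 + (1/3)*19 = -4/3 + 19/3 = 5)
((26/(-17) + p/16) + k(-3, -5))**2 = ((26/(-17) + 5/16) - 5*(1 + 5*(-5)))**2 = ((26*(-1/17) + 5*(1/16)) - 5*(1 - 25))**2 = ((-26/17 + 5/16) - 5*(-24))**2 = (-331/272 + 120)**2 = (32309/272)**2 = 1043871481/73984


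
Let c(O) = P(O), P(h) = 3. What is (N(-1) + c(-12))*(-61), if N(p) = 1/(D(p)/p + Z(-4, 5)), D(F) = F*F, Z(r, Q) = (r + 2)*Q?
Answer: -1952/11 ≈ -177.45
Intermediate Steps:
Z(r, Q) = Q*(2 + r) (Z(r, Q) = (2 + r)*Q = Q*(2 + r))
c(O) = 3
D(F) = F²
N(p) = 1/(-10 + p) (N(p) = 1/(p²/p + 5*(2 - 4)) = 1/(p + 5*(-2)) = 1/(p - 10) = 1/(-10 + p))
(N(-1) + c(-12))*(-61) = (1/(-10 - 1) + 3)*(-61) = (1/(-11) + 3)*(-61) = (-1/11 + 3)*(-61) = (32/11)*(-61) = -1952/11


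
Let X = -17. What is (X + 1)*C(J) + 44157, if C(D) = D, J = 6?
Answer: 44061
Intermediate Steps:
(X + 1)*C(J) + 44157 = (-17 + 1)*6 + 44157 = -16*6 + 44157 = -96 + 44157 = 44061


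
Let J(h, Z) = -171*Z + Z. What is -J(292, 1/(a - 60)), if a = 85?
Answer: 34/5 ≈ 6.8000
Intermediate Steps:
J(h, Z) = -170*Z
-J(292, 1/(a - 60)) = -(-170)/(85 - 60) = -(-170)/25 = -1*(-34/5) = 34/5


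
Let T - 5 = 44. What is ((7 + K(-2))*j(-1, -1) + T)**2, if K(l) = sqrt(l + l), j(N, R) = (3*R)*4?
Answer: 649 + 1680*I ≈ 649.0 + 1680.0*I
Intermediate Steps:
T = 49 (T = 5 + 44 = 49)
j(N, R) = 12*R
K(l) = sqrt(2)*sqrt(l) (K(l) = sqrt(2*l) = sqrt(2)*sqrt(l))
((7 + K(-2))*j(-1, -1) + T)**2 = ((7 + sqrt(2)*sqrt(-2))*(12*(-1)) + 49)**2 = ((7 + sqrt(2)*(I*sqrt(2)))*(-12) + 49)**2 = ((7 + 2*I)*(-12) + 49)**2 = ((-84 - 24*I) + 49)**2 = (-35 - 24*I)**2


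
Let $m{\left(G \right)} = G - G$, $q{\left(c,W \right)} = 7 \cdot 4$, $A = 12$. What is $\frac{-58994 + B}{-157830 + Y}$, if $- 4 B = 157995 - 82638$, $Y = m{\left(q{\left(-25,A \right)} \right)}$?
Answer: $\frac{311333}{631320} \approx 0.49315$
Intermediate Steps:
$q{\left(c,W \right)} = 28$
$m{\left(G \right)} = 0$
$Y = 0$
$B = - \frac{75357}{4}$ ($B = - \frac{157995 - 82638}{4} = \left(- \frac{1}{4}\right) 75357 = - \frac{75357}{4} \approx -18839.0$)
$\frac{-58994 + B}{-157830 + Y} = \frac{-58994 - \frac{75357}{4}}{-157830 + 0} = - \frac{311333}{4 \left(-157830\right)} = \left(- \frac{311333}{4}\right) \left(- \frac{1}{157830}\right) = \frac{311333}{631320}$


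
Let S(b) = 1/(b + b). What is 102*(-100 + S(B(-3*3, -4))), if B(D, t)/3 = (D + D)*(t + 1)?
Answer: -550783/54 ≈ -10200.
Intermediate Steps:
B(D, t) = 6*D*(1 + t) (B(D, t) = 3*((D + D)*(t + 1)) = 3*((2*D)*(1 + t)) = 3*(2*D*(1 + t)) = 6*D*(1 + t))
S(b) = 1/(2*b)
102*(-100 + S(B(-3*3, -4))) = 102*(-100 + 1/(2*((6*(-3*3)*(1 - 4))))) = 102*(-100 + 1/(2*((6*(-9)*(-3))))) = 102*(-100 + (½)/162) = 102*(-100 + (½)*(1/162)) = 102*(-100 + 1/324) = 102*(-32399/324) = -550783/54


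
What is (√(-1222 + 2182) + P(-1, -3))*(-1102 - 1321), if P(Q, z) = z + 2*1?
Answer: 2423 - 19384*√15 ≈ -72651.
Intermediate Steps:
P(Q, z) = 2 + z (P(Q, z) = z + 2 = 2 + z)
(√(-1222 + 2182) + P(-1, -3))*(-1102 - 1321) = (√(-1222 + 2182) + (2 - 3))*(-1102 - 1321) = (√960 - 1)*(-2423) = (8*√15 - 1)*(-2423) = (-1 + 8*√15)*(-2423) = 2423 - 19384*√15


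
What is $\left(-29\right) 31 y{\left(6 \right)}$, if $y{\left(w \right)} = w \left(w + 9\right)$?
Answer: $-80910$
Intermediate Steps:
$y{\left(w \right)} = w \left(9 + w\right)$
$\left(-29\right) 31 y{\left(6 \right)} = \left(-29\right) 31 \cdot 6 \left(9 + 6\right) = - 899 \cdot 6 \cdot 15 = \left(-899\right) 90 = -80910$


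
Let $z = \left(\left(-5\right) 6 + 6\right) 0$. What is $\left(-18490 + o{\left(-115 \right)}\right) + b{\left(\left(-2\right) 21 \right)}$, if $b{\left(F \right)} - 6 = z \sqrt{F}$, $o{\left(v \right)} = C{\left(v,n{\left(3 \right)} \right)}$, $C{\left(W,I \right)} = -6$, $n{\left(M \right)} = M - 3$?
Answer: $-18490$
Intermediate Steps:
$n{\left(M \right)} = -3 + M$
$o{\left(v \right)} = -6$
$z = 0$ ($z = \left(-30 + 6\right) 0 = \left(-24\right) 0 = 0$)
$b{\left(F \right)} = 6$ ($b{\left(F \right)} = 6 + 0 \sqrt{F} = 6 + 0 = 6$)
$\left(-18490 + o{\left(-115 \right)}\right) + b{\left(\left(-2\right) 21 \right)} = \left(-18490 - 6\right) + 6 = -18496 + 6 = -18490$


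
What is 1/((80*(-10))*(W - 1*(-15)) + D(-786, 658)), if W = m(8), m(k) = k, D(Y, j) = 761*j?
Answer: 1/482338 ≈ 2.0732e-6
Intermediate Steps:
W = 8
1/((80*(-10))*(W - 1*(-15)) + D(-786, 658)) = 1/((80*(-10))*(8 - 1*(-15)) + 761*658) = 1/(-800*(8 + 15) + 500738) = 1/(-800*23 + 500738) = 1/(-18400 + 500738) = 1/482338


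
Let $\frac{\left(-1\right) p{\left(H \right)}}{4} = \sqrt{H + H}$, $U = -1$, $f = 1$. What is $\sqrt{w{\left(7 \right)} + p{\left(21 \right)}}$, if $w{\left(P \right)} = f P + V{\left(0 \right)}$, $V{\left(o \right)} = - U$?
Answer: $2 \sqrt{2 - \sqrt{42}} \approx 4.2336 i$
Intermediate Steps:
$V{\left(o \right)} = 1$ ($V{\left(o \right)} = \left(-1\right) \left(-1\right) = 1$)
$w{\left(P \right)} = 1 + P$ ($w{\left(P \right)} = 1 P + 1 = P + 1 = 1 + P$)
$p{\left(H \right)} = - 4 \sqrt{2} \sqrt{H}$ ($p{\left(H \right)} = - 4 \sqrt{H + H} = - 4 \sqrt{2 H} = - 4 \sqrt{2} \sqrt{H}$)
$\sqrt{w{\left(7 \right)} + p{\left(21 \right)}} = \sqrt{\left(1 + 7\right) - 4 \sqrt{2} \sqrt{21}} = \sqrt{8 - 4 \sqrt{42}}$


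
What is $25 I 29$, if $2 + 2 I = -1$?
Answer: $- \frac{2175}{2} \approx -1087.5$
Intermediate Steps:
$I = - \frac{3}{2}$ ($I = -1 + \frac{1}{2} \left(-1\right) = -1 - \frac{1}{2} = - \frac{3}{2} \approx -1.5$)
$25 I 29 = 25 \left(- \frac{3}{2}\right) 29 = \left(- \frac{75}{2}\right) 29 = - \frac{2175}{2}$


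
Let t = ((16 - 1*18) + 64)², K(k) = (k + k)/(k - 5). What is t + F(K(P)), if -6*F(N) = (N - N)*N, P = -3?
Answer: 3844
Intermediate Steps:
K(k) = 2*k/(-5 + k) (K(k) = (2*k)/(-5 + k) = 2*k/(-5 + k))
t = 3844 (t = ((16 - 18) + 64)² = (-2 + 64)² = 62² = 3844)
F(N) = 0 (F(N) = -(N - N)*N/6 = -0*N = -⅙*0 = 0)
t + F(K(P)) = 3844 + 0 = 3844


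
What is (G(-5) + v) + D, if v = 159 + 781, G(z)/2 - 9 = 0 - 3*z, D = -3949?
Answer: -2961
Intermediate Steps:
G(z) = 18 - 6*z (G(z) = 18 + 2*(0 - 3*z) = 18 + 2*(-3*z) = 18 - 6*z)
v = 940
(G(-5) + v) + D = ((18 - 6*(-5)) + 940) - 3949 = ((18 + 30) + 940) - 3949 = (48 + 940) - 3949 = 988 - 3949 = -2961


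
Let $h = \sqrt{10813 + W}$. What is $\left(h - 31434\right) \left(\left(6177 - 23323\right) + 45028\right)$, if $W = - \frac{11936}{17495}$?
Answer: $-876442788 + \frac{27882 \sqrt{3309380425005}}{17495} \approx -8.7354 \cdot 10^{8}$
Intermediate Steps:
$W = - \frac{11936}{17495}$ ($W = \left(-11936\right) \frac{1}{17495} = - \frac{11936}{17495} \approx -0.68225$)
$h = \frac{\sqrt{3309380425005}}{17495}$ ($h = \sqrt{10813 - \frac{11936}{17495}} = \sqrt{\frac{189161499}{17495}} = \frac{\sqrt{3309380425005}}{17495} \approx 103.98$)
$\left(h - 31434\right) \left(\left(6177 - 23323\right) + 45028\right) = \left(\frac{\sqrt{3309380425005}}{17495} - 31434\right) \left(\left(6177 - 23323\right) + 45028\right) = \left(-31434 + \frac{\sqrt{3309380425005}}{17495}\right) \left(\left(6177 - 23323\right) + 45028\right) = \left(-31434 + \frac{\sqrt{3309380425005}}{17495}\right) \left(-17146 + 45028\right) = \left(-31434 + \frac{\sqrt{3309380425005}}{17495}\right) 27882 = -876442788 + \frac{27882 \sqrt{3309380425005}}{17495}$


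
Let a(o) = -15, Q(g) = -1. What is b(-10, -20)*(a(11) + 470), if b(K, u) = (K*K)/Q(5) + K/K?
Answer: -45045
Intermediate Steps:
b(K, u) = 1 - K**2 (b(K, u) = (K*K)/(-1) + K/K = K**2*(-1) + 1 = -K**2 + 1 = 1 - K**2)
b(-10, -20)*(a(11) + 470) = (1 - 1*(-10)**2)*(-15 + 470) = (1 - 1*100)*455 = (1 - 100)*455 = -99*455 = -45045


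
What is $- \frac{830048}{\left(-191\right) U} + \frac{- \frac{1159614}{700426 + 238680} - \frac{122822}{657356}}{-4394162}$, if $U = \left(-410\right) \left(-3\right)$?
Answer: $\frac{40207450030583572075411}{11379986905244142533460} \approx 3.5332$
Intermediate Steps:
$U = 1230$
$- \frac{830048}{\left(-191\right) U} + \frac{- \frac{1159614}{700426 + 238680} - \frac{122822}{657356}}{-4394162} = - \frac{830048}{\left(-191\right) 1230} + \frac{- \frac{1159614}{700426 + 238680} - \frac{122822}{657356}}{-4394162} = - \frac{830048}{-234930} + \left(- \frac{1159614}{939106} - \frac{8773}{46954}\right) \left(- \frac{1}{4394162}\right) = \left(-830048\right) \left(- \frac{1}{234930}\right) + \left(\left(-1159614\right) \frac{1}{939106} - \frac{8773}{46954}\right) \left(- \frac{1}{4394162}\right) = \frac{415024}{117465} + \left(- \frac{579807}{469553} - \frac{8773}{46954}\right) \left(- \frac{1}{4394162}\right) = \frac{415024}{117465} - - \frac{31343646347}{96879810200861044} = \frac{415024}{117465} + \frac{31343646347}{96879810200861044} = \frac{40207450030583572075411}{11379986905244142533460}$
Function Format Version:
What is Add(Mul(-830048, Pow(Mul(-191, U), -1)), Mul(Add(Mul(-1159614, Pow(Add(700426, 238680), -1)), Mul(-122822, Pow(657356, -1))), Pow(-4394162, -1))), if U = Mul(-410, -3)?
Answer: Rational(40207450030583572075411, 11379986905244142533460) ≈ 3.5332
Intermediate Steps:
U = 1230
Add(Mul(-830048, Pow(Mul(-191, U), -1)), Mul(Add(Mul(-1159614, Pow(Add(700426, 238680), -1)), Mul(-122822, Pow(657356, -1))), Pow(-4394162, -1))) = Add(Mul(-830048, Pow(Mul(-191, 1230), -1)), Mul(Add(Mul(-1159614, Pow(Add(700426, 238680), -1)), Mul(-122822, Pow(657356, -1))), Pow(-4394162, -1))) = Add(Mul(-830048, Pow(-234930, -1)), Mul(Add(Mul(-1159614, Pow(939106, -1)), Mul(-122822, Rational(1, 657356))), Rational(-1, 4394162))) = Add(Mul(-830048, Rational(-1, 234930)), Mul(Add(Mul(-1159614, Rational(1, 939106)), Rational(-8773, 46954)), Rational(-1, 4394162))) = Add(Rational(415024, 117465), Mul(Add(Rational(-579807, 469553), Rational(-8773, 46954)), Rational(-1, 4394162))) = Add(Rational(415024, 117465), Mul(Rational(-31343646347, 22047391562), Rational(-1, 4394162))) = Add(Rational(415024, 117465), Rational(31343646347, 96879810200861044)) = Rational(40207450030583572075411, 11379986905244142533460)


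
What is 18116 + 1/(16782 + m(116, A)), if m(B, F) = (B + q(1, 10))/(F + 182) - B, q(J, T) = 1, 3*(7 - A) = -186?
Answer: 75784355079/4183283 ≈ 18116.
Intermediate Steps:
A = 69 (A = 7 - ⅓*(-186) = 7 + 62 = 69)
m(B, F) = -B + (1 + B)/(182 + F) (m(B, F) = (B + 1)/(F + 182) - B = (1 + B)/(182 + F) - B = -B + (1 + B)/(182 + F))
18116 + 1/(16782 + m(116, A)) = 18116 + 1/(16782 + (1 - 181*116 - 1*116*69)/(182 + 69)) = 18116 + 1/(16782 + (1 - 20996 - 8004)/251) = 18116 + 1/(16782 + (1/251)*(-28999)) = 18116 + 1/(16782 - 28999/251) = 18116 + 1/(4183283/251) = 18116 + 251/4183283 = 75784355079/4183283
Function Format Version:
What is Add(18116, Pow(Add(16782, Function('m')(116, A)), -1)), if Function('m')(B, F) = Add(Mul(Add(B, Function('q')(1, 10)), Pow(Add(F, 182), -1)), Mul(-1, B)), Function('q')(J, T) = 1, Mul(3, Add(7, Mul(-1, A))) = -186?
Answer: Rational(75784355079, 4183283) ≈ 18116.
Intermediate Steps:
A = 69 (A = Add(7, Mul(Rational(-1, 3), -186)) = Add(7, 62) = 69)
Function('m')(B, F) = Add(Mul(-1, B), Mul(Pow(Add(182, F), -1), Add(1, B))) (Function('m')(B, F) = Add(Mul(Add(B, 1), Pow(Add(F, 182), -1)), Mul(-1, B)) = Add(Mul(Add(1, B), Pow(Add(182, F), -1)), Mul(-1, B)) = Add(Mul(Pow(Add(182, F), -1), Add(1, B)), Mul(-1, B)) = Add(Mul(-1, B), Mul(Pow(Add(182, F), -1), Add(1, B))))
Add(18116, Pow(Add(16782, Function('m')(116, A)), -1)) = Add(18116, Pow(Add(16782, Mul(Pow(Add(182, 69), -1), Add(1, Mul(-181, 116), Mul(-1, 116, 69)))), -1)) = Add(18116, Pow(Add(16782, Mul(Pow(251, -1), Add(1, -20996, -8004))), -1)) = Add(18116, Pow(Add(16782, Mul(Rational(1, 251), -28999)), -1)) = Add(18116, Pow(Add(16782, Rational(-28999, 251)), -1)) = Add(18116, Pow(Rational(4183283, 251), -1)) = Add(18116, Rational(251, 4183283)) = Rational(75784355079, 4183283)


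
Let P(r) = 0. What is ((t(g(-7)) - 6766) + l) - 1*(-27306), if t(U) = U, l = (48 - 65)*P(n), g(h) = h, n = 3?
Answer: 20533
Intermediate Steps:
l = 0 (l = (48 - 65)*0 = -17*0 = 0)
((t(g(-7)) - 6766) + l) - 1*(-27306) = ((-7 - 6766) + 0) - 1*(-27306) = (-6773 + 0) + 27306 = -6773 + 27306 = 20533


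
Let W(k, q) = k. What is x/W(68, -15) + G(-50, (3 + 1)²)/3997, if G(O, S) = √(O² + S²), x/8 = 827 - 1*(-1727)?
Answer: 5108/17 + 2*√689/3997 ≈ 300.48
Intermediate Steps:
x = 20432 (x = 8*(827 - 1*(-1727)) = 8*(827 + 1727) = 8*2554 = 20432)
x/W(68, -15) + G(-50, (3 + 1)²)/3997 = 20432/68 + √((-50)² + ((3 + 1)²)²)/3997 = 20432*(1/68) + √(2500 + (4²)²)*(1/3997) = 5108/17 + √(2500 + 16²)*(1/3997) = 5108/17 + √(2500 + 256)*(1/3997) = 5108/17 + √2756*(1/3997) = 5108/17 + (2*√689)*(1/3997) = 5108/17 + 2*√689/3997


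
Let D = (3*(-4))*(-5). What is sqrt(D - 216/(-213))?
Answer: 38*sqrt(213)/71 ≈ 7.8111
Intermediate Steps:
D = 60 (D = -12*(-5) = 60)
sqrt(D - 216/(-213)) = sqrt(60 - 216/(-213)) = sqrt(60 - 216*(-1/213)) = sqrt(60 + 72/71) = sqrt(4332/71) = 38*sqrt(213)/71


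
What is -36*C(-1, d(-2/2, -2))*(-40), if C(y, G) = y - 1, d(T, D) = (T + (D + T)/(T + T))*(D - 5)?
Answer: -2880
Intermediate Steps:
d(T, D) = (-5 + D)*(T + (D + T)/(2*T)) (d(T, D) = (T + (D + T)/((2*T)))*(-5 + D) = (T + (D + T)*(1/(2*T)))*(-5 + D) = (T + (D + T)/(2*T))*(-5 + D) = (-5 + D)*(T + (D + T)/(2*T)))
C(y, G) = -1 + y
-36*C(-1, d(-2/2, -2))*(-40) = -36*(-1 - 1)*(-40) = -36*(-2)*(-40) = 72*(-40) = -2880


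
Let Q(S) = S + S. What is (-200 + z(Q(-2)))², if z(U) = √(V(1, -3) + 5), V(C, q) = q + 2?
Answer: 39204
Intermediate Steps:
V(C, q) = 2 + q
Q(S) = 2*S
z(U) = 2 (z(U) = √((2 - 3) + 5) = √(-1 + 5) = √4 = 2)
(-200 + z(Q(-2)))² = (-200 + 2)² = (-198)² = 39204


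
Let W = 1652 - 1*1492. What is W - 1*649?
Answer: -489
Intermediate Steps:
W = 160 (W = 1652 - 1492 = 160)
W - 1*649 = 160 - 1*649 = 160 - 649 = -489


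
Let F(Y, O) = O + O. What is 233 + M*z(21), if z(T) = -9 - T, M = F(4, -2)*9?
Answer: 1313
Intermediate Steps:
F(Y, O) = 2*O
M = -36 (M = (2*(-2))*9 = -4*9 = -36)
233 + M*z(21) = 233 - 36*(-9 - 1*21) = 233 - 36*(-9 - 21) = 233 - 36*(-30) = 233 + 1080 = 1313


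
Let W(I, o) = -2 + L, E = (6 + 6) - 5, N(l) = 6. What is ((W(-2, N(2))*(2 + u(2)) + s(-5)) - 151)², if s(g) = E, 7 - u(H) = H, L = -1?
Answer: 27225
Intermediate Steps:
u(H) = 7 - H
E = 7 (E = 12 - 5 = 7)
s(g) = 7
W(I, o) = -3 (W(I, o) = -2 - 1 = -3)
((W(-2, N(2))*(2 + u(2)) + s(-5)) - 151)² = ((-3*(2 + (7 - 1*2)) + 7) - 151)² = ((-3*(2 + (7 - 2)) + 7) - 151)² = ((-3*(2 + 5) + 7) - 151)² = ((-3*7 + 7) - 151)² = ((-21 + 7) - 151)² = (-14 - 151)² = (-165)² = 27225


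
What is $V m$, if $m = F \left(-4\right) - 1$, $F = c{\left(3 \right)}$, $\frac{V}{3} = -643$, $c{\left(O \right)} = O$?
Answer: $25077$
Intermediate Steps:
$V = -1929$ ($V = 3 \left(-643\right) = -1929$)
$F = 3$
$m = -13$ ($m = 3 \left(-4\right) - 1 = -12 - 1 = -13$)
$V m = \left(-1929\right) \left(-13\right) = 25077$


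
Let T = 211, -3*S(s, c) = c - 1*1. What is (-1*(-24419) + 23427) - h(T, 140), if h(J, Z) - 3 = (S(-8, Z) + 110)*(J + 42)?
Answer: 95206/3 ≈ 31735.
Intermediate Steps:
S(s, c) = 1/3 - c/3 (S(s, c) = -(c - 1*1)/3 = -(c - 1)/3 = -(-1 + c)/3 = 1/3 - c/3)
h(J, Z) = 3 + (42 + J)*(331/3 - Z/3) (h(J, Z) = 3 + ((1/3 - Z/3) + 110)*(J + 42) = 3 + (331/3 - Z/3)*(42 + J) = 3 + (42 + J)*(331/3 - Z/3))
(-1*(-24419) + 23427) - h(T, 140) = (-1*(-24419) + 23427) - (4637 - 14*140 + (331/3)*211 - 1/3*211*140) = (24419 + 23427) - (4637 - 1960 + 69841/3 - 29540/3) = 47846 - 1*48332/3 = 47846 - 48332/3 = 95206/3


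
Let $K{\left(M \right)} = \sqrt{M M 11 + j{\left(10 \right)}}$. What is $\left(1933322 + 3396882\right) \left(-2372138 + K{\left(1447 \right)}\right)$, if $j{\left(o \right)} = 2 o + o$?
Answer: $-12643979456152 + 5330204 \sqrt{23031929} \approx -1.2618 \cdot 10^{13}$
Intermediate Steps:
$j{\left(o \right)} = 3 o$
$K{\left(M \right)} = \sqrt{30 + 11 M^{2}}$ ($K{\left(M \right)} = \sqrt{M M 11 + 3 \cdot 10} = \sqrt{M^{2} \cdot 11 + 30} = \sqrt{11 M^{2} + 30} = \sqrt{30 + 11 M^{2}}$)
$\left(1933322 + 3396882\right) \left(-2372138 + K{\left(1447 \right)}\right) = \left(1933322 + 3396882\right) \left(-2372138 + \sqrt{30 + 11 \cdot 1447^{2}}\right) = 5330204 \left(-2372138 + \sqrt{30 + 11 \cdot 2093809}\right) = 5330204 \left(-2372138 + \sqrt{30 + 23031899}\right) = 5330204 \left(-2372138 + \sqrt{23031929}\right) = -12643979456152 + 5330204 \sqrt{23031929}$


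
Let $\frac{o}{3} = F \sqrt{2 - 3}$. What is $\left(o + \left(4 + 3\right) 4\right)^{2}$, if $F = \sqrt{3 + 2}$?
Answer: $739 + 168 i \sqrt{5} \approx 739.0 + 375.66 i$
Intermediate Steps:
$F = \sqrt{5} \approx 2.2361$
$o = 3 i \sqrt{5}$ ($o = 3 \sqrt{5} \sqrt{2 - 3} = 3 \sqrt{5} \sqrt{-1} = 3 \sqrt{5} i = 3 i \sqrt{5} \approx 6.7082 i$)
$\left(o + \left(4 + 3\right) 4\right)^{2} = \left(3 i \sqrt{5} + \left(4 + 3\right) 4\right)^{2} = \left(3 i \sqrt{5} + 7 \cdot 4\right)^{2} = \left(3 i \sqrt{5} + 28\right)^{2} = \left(28 + 3 i \sqrt{5}\right)^{2}$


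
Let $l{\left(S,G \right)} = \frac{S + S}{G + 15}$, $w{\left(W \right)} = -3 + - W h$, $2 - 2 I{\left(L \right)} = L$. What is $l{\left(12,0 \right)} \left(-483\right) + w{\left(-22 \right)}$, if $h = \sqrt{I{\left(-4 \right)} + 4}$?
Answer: $- \frac{3879}{5} + 22 \sqrt{7} \approx -717.59$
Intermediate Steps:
$I{\left(L \right)} = 1 - \frac{L}{2}$
$h = \sqrt{7}$ ($h = \sqrt{\left(1 - -2\right) + 4} = \sqrt{\left(1 + 2\right) + 4} = \sqrt{3 + 4} = \sqrt{7} \approx 2.6458$)
$w{\left(W \right)} = -3 - W \sqrt{7}$ ($w{\left(W \right)} = -3 + - W \sqrt{7} = -3 - W \sqrt{7}$)
$l{\left(S,G \right)} = \frac{2 S}{15 + G}$
$l{\left(12,0 \right)} \left(-483\right) + w{\left(-22 \right)} = 2 \cdot 12 \frac{1}{15 + 0} \left(-483\right) - \left(3 - 22 \sqrt{7}\right) = 2 \cdot 12 \cdot \frac{1}{15} \left(-483\right) - \left(3 - 22 \sqrt{7}\right) = \frac{8}{5} \left(-483\right) - \left(3 - 22 \sqrt{7}\right) = - \frac{3864}{5} - \left(3 - 22 \sqrt{7}\right) = - \frac{3879}{5} + 22 \sqrt{7}$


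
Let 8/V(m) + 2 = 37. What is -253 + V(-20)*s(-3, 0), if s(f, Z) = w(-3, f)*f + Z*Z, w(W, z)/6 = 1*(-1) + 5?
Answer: -9431/35 ≈ -269.46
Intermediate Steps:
w(W, z) = 24 (w(W, z) = 6*(1*(-1) + 5) = 6*(-1 + 5) = 6*4 = 24)
s(f, Z) = Z² + 24*f (s(f, Z) = 24*f + Z*Z = 24*f + Z² = Z² + 24*f)
V(m) = 8/35 (V(m) = 8/(-2 + 37) = 8/35)
-253 + V(-20)*s(-3, 0) = -253 + 8*(0² + 24*(-3))/35 = -253 + 8*(0 - 72)/35 = -253 + (8/35)*(-72) = -253 - 576/35 = -9431/35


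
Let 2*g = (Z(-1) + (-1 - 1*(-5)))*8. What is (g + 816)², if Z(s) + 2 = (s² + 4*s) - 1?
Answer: 652864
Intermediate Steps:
Z(s) = -3 + s² + 4*s (Z(s) = -2 + ((s² + 4*s) - 1) = -2 + (-1 + s² + 4*s) = -3 + s² + 4*s)
g = -8 (g = (((-3 + (-1)² + 4*(-1)) + (-1 - 1*(-5)))*8)/2 = (((-3 + 1 - 4) + (-1 + 5))*8)/2 = ((-6 + 4)*8)/2 = (-2*8)/2 = (½)*(-16) = -8)
(g + 816)² = (-8 + 816)² = 808² = 652864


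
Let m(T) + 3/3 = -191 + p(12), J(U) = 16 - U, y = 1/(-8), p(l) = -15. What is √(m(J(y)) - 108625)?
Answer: 4*I*√6802 ≈ 329.9*I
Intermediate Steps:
y = -⅛ ≈ -0.12500
m(T) = -207 (m(T) = -1 + (-191 - 15) = -1 - 206 = -207)
√(m(J(y)) - 108625) = √(-207 - 108625) = √(-108832) = 4*I*√6802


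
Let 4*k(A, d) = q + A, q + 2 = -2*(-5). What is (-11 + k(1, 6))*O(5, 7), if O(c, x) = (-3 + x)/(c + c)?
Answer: -7/2 ≈ -3.5000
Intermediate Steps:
q = 8 (q = -2 - 2*(-5) = -2 + 10 = 8)
O(c, x) = (-3 + x)/(2*c) (O(c, x) = (-3 + x)/((2*c)) = (-3 + x)*(1/(2*c)) = (-3 + x)/(2*c))
k(A, d) = 2 + A/4 (k(A, d) = (8 + A)/4 = 2 + A/4)
(-11 + k(1, 6))*O(5, 7) = (-11 + (2 + (¼)*1))*((½)*(-3 + 7)/5) = (-11 + (2 + ¼))*((½)*(⅕)*4) = (-11 + 9/4)*(⅖) = -35/4*⅖ = -7/2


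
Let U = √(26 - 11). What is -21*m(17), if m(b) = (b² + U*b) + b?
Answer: -6426 - 357*√15 ≈ -7808.7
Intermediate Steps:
U = √15 ≈ 3.8730
m(b) = b + b² + b*√15 (m(b) = (b² + √15*b) + b = (b² + b*√15) + b = b + b² + b*√15)
-21*m(17) = -357*(1 + 17 + √15) = -357*(18 + √15) = -21*(306 + 17*√15) = -6426 - 357*√15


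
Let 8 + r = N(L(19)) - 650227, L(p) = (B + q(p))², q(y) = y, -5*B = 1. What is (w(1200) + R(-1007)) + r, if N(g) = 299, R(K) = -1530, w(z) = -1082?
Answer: -652548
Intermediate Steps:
B = -⅕ (B = -⅕*1 = -⅕ ≈ -0.20000)
L(p) = (-⅕ + p)²
r = -649936 (r = -8 + (299 - 650227) = -8 - 649928 = -649936)
(w(1200) + R(-1007)) + r = (-1082 - 1530) - 649936 = -2612 - 649936 = -652548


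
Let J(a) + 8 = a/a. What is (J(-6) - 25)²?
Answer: 1024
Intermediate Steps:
J(a) = -7 (J(a) = -8 + a/a = -8 + 1 = -7)
(J(-6) - 25)² = (-7 - 25)² = (-32)² = 1024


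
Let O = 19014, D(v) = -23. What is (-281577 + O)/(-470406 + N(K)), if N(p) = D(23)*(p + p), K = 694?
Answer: 262563/502330 ≈ 0.52269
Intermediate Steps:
N(p) = -46*p (N(p) = -23*(p + p) = -46*p)
(-281577 + O)/(-470406 + N(K)) = (-281577 + 19014)/(-470406 - 46*694) = -262563/(-470406 - 31924) = -262563/(-502330) = -262563*(-1/502330) = 262563/502330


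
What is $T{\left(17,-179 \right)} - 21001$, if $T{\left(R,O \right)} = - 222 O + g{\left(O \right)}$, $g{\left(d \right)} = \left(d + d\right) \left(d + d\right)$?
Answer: $146901$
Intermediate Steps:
$g{\left(d \right)} = 4 d^{2}$ ($g{\left(d \right)} = 2 d 2 d = 4 d^{2}$)
$T{\left(R,O \right)} = - 222 O + 4 O^{2}$
$T{\left(17,-179 \right)} - 21001 = 2 \left(-179\right) \left(-111 + 2 \left(-179\right)\right) - 21001 = 2 \left(-179\right) \left(-111 - 358\right) - 21001 = 2 \left(-179\right) \left(-469\right) - 21001 = 167902 - 21001 = 146901$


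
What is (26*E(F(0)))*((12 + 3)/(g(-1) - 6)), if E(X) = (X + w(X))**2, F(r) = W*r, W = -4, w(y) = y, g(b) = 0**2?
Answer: 0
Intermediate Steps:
g(b) = 0
F(r) = -4*r
E(X) = 4*X**2 (E(X) = (X + X)**2 = (2*X)**2 = 4*X**2)
(26*E(F(0)))*((12 + 3)/(g(-1) - 6)) = (26*(4*(-4*0)**2))*((12 + 3)/(0 - 6)) = (26*(4*0**2))*(15/(-6)) = (26*(4*0))*(15*(-1/6)) = (26*0)*(-5/2) = 0*(-5/2) = 0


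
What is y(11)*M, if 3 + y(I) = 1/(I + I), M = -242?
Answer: 715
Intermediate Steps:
y(I) = -3 + 1/(2*I) (y(I) = -3 + 1/(I + I) = -3 + 1/(2*I))
y(11)*M = (-3 + (1/2)/11)*(-242) = (-3 + (1/2)*(1/11))*(-242) = (-3 + 1/22)*(-242) = -65/22*(-242) = 715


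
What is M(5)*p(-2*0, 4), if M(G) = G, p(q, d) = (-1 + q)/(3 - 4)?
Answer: 5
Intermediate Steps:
p(q, d) = 1 - q (p(q, d) = (-1 + q)/(-1) = (-1 + q)*(-1) = 1 - q)
M(5)*p(-2*0, 4) = 5*(1 - (-2)*0) = 5*(1 - 1*0) = 5*(1 + 0) = 5*1 = 5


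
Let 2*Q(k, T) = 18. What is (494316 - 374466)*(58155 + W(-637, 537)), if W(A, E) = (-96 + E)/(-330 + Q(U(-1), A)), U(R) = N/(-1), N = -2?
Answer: 745759194300/107 ≈ 6.9697e+9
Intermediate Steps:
U(R) = 2 (U(R) = -2/(-1) = -2*(-1) = 2)
Q(k, T) = 9 (Q(k, T) = (½)*18 = 9)
W(A, E) = 32/107 - E/321 (W(A, E) = (-96 + E)/(-330 + 9) = (-96 + E)/(-321) = (-96 + E)*(-1/321) = 32/107 - E/321)
(494316 - 374466)*(58155 + W(-637, 537)) = (494316 - 374466)*(58155 + (32/107 - 1/321*537)) = 119850*(58155 + (32/107 - 179/107)) = 119850*(58155 - 147/107) = 119850*(6222438/107) = 745759194300/107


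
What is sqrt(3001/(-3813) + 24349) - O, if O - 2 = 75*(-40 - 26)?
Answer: 4948 + 2*sqrt(88499478342)/3813 ≈ 5104.0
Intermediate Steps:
O = -4948 (O = 2 + 75*(-40 - 26) = 2 + 75*(-66) = 2 - 4950 = -4948)
sqrt(3001/(-3813) + 24349) - O = sqrt(3001/(-3813) + 24349) - 1*(-4948) = sqrt(3001*(-1/3813) + 24349) + 4948 = sqrt(-3001/3813 + 24349) + 4948 = sqrt(92839736/3813) + 4948 = 2*sqrt(88499478342)/3813 + 4948 = 4948 + 2*sqrt(88499478342)/3813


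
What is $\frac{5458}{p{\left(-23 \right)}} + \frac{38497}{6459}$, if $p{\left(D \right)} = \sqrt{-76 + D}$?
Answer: $\frac{38497}{6459} - \frac{5458 i \sqrt{11}}{33} \approx 5.9602 - 548.55 i$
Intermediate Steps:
$\frac{5458}{p{\left(-23 \right)}} + \frac{38497}{6459} = \frac{5458}{\sqrt{-76 - 23}} + \frac{38497}{6459} = \frac{5458}{\sqrt{-99}} + 38497 \cdot \frac{1}{6459} = \frac{5458}{3 i \sqrt{11}} + \frac{38497}{6459} = 5458 \left(- \frac{i \sqrt{11}}{33}\right) + \frac{38497}{6459} = - \frac{5458 i \sqrt{11}}{33} + \frac{38497}{6459} = \frac{38497}{6459} - \frac{5458 i \sqrt{11}}{33}$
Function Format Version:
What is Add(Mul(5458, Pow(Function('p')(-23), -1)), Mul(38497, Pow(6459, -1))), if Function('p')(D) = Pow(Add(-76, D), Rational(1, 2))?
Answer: Add(Rational(38497, 6459), Mul(Rational(-5458, 33), I, Pow(11, Rational(1, 2)))) ≈ Add(5.9602, Mul(-548.55, I))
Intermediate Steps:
Add(Mul(5458, Pow(Function('p')(-23), -1)), Mul(38497, Pow(6459, -1))) = Add(Mul(5458, Pow(Pow(Add(-76, -23), Rational(1, 2)), -1)), Mul(38497, Pow(6459, -1))) = Add(Mul(5458, Pow(Pow(-99, Rational(1, 2)), -1)), Mul(38497, Rational(1, 6459))) = Add(Mul(5458, Pow(Mul(3, I, Pow(11, Rational(1, 2))), -1)), Rational(38497, 6459)) = Add(Mul(5458, Mul(Rational(-1, 33), I, Pow(11, Rational(1, 2)))), Rational(38497, 6459)) = Add(Mul(Rational(-5458, 33), I, Pow(11, Rational(1, 2))), Rational(38497, 6459)) = Add(Rational(38497, 6459), Mul(Rational(-5458, 33), I, Pow(11, Rational(1, 2))))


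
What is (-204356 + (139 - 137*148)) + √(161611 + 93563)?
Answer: -224493 + √255174 ≈ -2.2399e+5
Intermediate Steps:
(-204356 + (139 - 137*148)) + √(161611 + 93563) = (-204356 + (139 - 20276)) + √255174 = (-204356 - 20137) + √255174 = -224493 + √255174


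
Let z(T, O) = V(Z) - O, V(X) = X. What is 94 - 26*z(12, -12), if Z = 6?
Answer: -374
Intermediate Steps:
z(T, O) = 6 - O
94 - 26*z(12, -12) = 94 - 26*(6 - 1*(-12)) = 94 - 26*(6 + 12) = 94 - 26*18 = 94 - 468 = -374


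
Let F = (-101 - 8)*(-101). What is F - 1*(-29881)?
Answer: 40890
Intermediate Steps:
F = 11009 (F = -109*(-101) = 11009)
F - 1*(-29881) = 11009 - 1*(-29881) = 11009 + 29881 = 40890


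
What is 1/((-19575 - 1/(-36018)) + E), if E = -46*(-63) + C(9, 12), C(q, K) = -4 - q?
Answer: -36018/601140419 ≈ -5.9916e-5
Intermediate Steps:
E = 2885 (E = -46*(-63) + (-4 - 1*9) = 2898 + (-4 - 9) = 2898 - 13 = 2885)
1/((-19575 - 1/(-36018)) + E) = 1/((-19575 - 1/(-36018)) + 2885) = 1/((-19575 - 1*(-1/36018)) + 2885) = 1/((-19575 + 1/36018) + 2885) = 1/(-705052349/36018 + 2885) = 1/(-601140419/36018) = -36018/601140419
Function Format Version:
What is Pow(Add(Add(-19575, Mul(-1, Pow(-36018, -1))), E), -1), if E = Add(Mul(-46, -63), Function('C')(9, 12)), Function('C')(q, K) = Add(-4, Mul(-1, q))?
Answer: Rational(-36018, 601140419) ≈ -5.9916e-5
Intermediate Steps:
E = 2885 (E = Add(Mul(-46, -63), Add(-4, Mul(-1, 9))) = Add(2898, Add(-4, -9)) = Add(2898, -13) = 2885)
Pow(Add(Add(-19575, Mul(-1, Pow(-36018, -1))), E), -1) = Pow(Add(Add(-19575, Mul(-1, Pow(-36018, -1))), 2885), -1) = Pow(Add(Add(-19575, Mul(-1, Rational(-1, 36018))), 2885), -1) = Pow(Add(Add(-19575, Rational(1, 36018)), 2885), -1) = Pow(Add(Rational(-705052349, 36018), 2885), -1) = Pow(Rational(-601140419, 36018), -1) = Rational(-36018, 601140419)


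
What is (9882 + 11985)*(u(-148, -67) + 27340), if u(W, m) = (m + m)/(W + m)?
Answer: 128539342878/215 ≈ 5.9786e+8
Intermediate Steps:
u(W, m) = 2*m/(W + m) (u(W, m) = (2*m)/(W + m) = 2*m/(W + m))
(9882 + 11985)*(u(-148, -67) + 27340) = (9882 + 11985)*(2*(-67)/(-148 - 67) + 27340) = 21867*(2*(-67)/(-215) + 27340) = 21867*(2*(-67)*(-1/215) + 27340) = 21867*(134/215 + 27340) = 21867*(5878234/215) = 128539342878/215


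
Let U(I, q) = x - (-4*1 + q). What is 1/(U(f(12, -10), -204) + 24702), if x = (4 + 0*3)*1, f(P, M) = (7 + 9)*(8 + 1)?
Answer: 1/24914 ≈ 4.0138e-5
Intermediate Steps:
f(P, M) = 144 (f(P, M) = 16*9 = 144)
x = 4 (x = (4 + 0)*1 = 4*1 = 4)
U(I, q) = 8 - q (U(I, q) = 4 - (-4*1 + q) = 4 - (-4 + q) = 4 + (4 - q) = 8 - q)
1/(U(f(12, -10), -204) + 24702) = 1/((8 - 1*(-204)) + 24702) = 1/((8 + 204) + 24702) = 1/(212 + 24702) = 1/24914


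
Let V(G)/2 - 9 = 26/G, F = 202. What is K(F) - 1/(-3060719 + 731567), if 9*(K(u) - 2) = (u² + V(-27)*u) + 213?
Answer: 928254803473/188661312 ≈ 4920.2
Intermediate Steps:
V(G) = 18 + 52/G (V(G) = 18 + 2*(26/G) = 18 + 52/G)
K(u) = 77/3 + u²/9 + 434*u/243 (K(u) = 2 + ((u² + (18 + 52/(-27))*u) + 213)/9 = 2 + ((u² + (18 + 52*(-1/27))*u) + 213)/9 = 2 + ((u² + (18 - 52/27)*u) + 213)/9 = 2 + ((u² + 434*u/27) + 213)/9 = 2 + (213 + u² + 434*u/27)/9 = 2 + (71/3 + u²/9 + 434*u/243) = 77/3 + u²/9 + 434*u/243)
K(F) - 1/(-3060719 + 731567) = (77/3 + (⅑)*202² + (434/243)*202) - 1/(-3060719 + 731567) = (77/3 + (⅑)*40804 + 87668/243) - 1/(-2329152) = (77/3 + 40804/9 + 87668/243) - 1*(-1/2329152) = 1195613/243 + 1/2329152 = 928254803473/188661312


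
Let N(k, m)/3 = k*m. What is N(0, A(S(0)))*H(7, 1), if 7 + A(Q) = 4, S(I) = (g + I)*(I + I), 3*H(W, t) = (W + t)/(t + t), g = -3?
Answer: 0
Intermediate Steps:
H(W, t) = (W + t)/(6*t) (H(W, t) = ((W + t)/(t + t))/3 = ((W + t)/((2*t)))/3 = ((W + t)*(1/(2*t)))/3 = ((W + t)/(2*t))/3 = (W + t)/(6*t))
S(I) = 2*I*(-3 + I) (S(I) = (-3 + I)*(I + I) = (-3 + I)*(2*I) = 2*I*(-3 + I))
A(Q) = -3 (A(Q) = -7 + 4 = -3)
N(k, m) = 3*k*m (N(k, m) = 3*(k*m) = 3*k*m)
N(0, A(S(0)))*H(7, 1) = (3*0*(-3))*((⅙)*(7 + 1)/1) = 0*((⅙)*1*8) = 0*(4/3) = 0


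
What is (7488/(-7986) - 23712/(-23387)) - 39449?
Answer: -94459224989/2394469 ≈ -39449.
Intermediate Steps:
(7488/(-7986) - 23712/(-23387)) - 39449 = (7488*(-1/7986) - 23712*(-1/23387)) - 39449 = (-1248/1331 + 1824/1799) - 39449 = 182592/2394469 - 39449 = -94459224989/2394469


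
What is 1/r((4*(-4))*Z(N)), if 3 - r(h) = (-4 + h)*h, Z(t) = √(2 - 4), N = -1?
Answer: 515/273417 + 64*I*√2/273417 ≈ 0.0018836 + 0.00033103*I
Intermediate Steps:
Z(t) = I*√2 (Z(t) = √(-2) = I*√2)
r(h) = 3 - h*(-4 + h) (r(h) = 3 - (-4 + h)*h = 3 - h*(-4 + h))
1/r((4*(-4))*Z(N)) = 1/(3 - ((4*(-4))*(I*√2))² + 4*((4*(-4))*(I*√2))) = 1/(3 - (-16*I*√2)² + 4*(-16*I*√2)) = 1/(3 - 1*(-512) - 64*I*√2) = 1/(3 + 512 - 64*I*√2) = 1/(515 - 64*I*√2)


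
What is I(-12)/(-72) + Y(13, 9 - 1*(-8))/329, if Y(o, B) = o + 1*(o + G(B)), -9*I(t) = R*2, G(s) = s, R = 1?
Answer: 14261/106596 ≈ 0.13379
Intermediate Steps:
I(t) = -2/9
Y(o, B) = B + 2*o (Y(o, B) = o + 1*(o + B) = o + 1*(B + o) = o + (B + o) = B + 2*o)
I(-12)/(-72) + Y(13, 9 - 1*(-8))/329 = -2/9/(-72) + ((9 - 1*(-8)) + 2*13)/329 = -2/9*(-1/72) + ((9 + 8) + 26)*(1/329) = 1/324 + (17 + 26)*(1/329) = 1/324 + 43*(1/329) = 1/324 + 43/329 = 14261/106596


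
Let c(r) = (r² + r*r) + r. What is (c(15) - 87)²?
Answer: 142884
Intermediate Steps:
c(r) = r + 2*r² (c(r) = (r² + r²) + r = 2*r² + r = r + 2*r²)
(c(15) - 87)² = (15*(1 + 2*15) - 87)² = (15*(1 + 30) - 87)² = (15*31 - 87)² = (465 - 87)² = 378² = 142884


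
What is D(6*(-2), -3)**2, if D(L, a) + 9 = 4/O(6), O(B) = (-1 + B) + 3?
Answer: 289/4 ≈ 72.250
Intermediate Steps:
O(B) = 2 + B
D(L, a) = -17/2 (D(L, a) = -9 + 4/(2 + 6) = -9 + 4/8 = -9 + 4*(1/8) = -9 + 1/2 = -17/2)
D(6*(-2), -3)**2 = (-17/2)**2 = 289/4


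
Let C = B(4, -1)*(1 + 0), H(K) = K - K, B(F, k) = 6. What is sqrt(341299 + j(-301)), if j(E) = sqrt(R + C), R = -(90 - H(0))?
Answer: sqrt(341299 + 2*I*sqrt(21)) ≈ 584.21 + 0.008*I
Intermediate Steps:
H(K) = 0
R = -90 (R = -(90 - 1*0) = -(90 + 0) = -1*90 = -90)
C = 6 (C = 6*(1 + 0) = 6*1 = 6)
j(E) = 2*I*sqrt(21) (j(E) = sqrt(-90 + 6) = sqrt(-84) = 2*I*sqrt(21))
sqrt(341299 + j(-301)) = sqrt(341299 + 2*I*sqrt(21))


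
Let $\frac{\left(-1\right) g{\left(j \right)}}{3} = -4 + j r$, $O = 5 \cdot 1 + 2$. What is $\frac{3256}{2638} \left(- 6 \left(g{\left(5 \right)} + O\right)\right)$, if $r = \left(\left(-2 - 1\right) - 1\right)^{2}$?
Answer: $\frac{2158728}{1319} \approx 1636.6$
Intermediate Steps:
$O = 7$ ($O = 5 + 2 = 7$)
$r = 16$ ($r = \left(-3 - 1\right)^{2} = \left(-4\right)^{2} = 16$)
$g{\left(j \right)} = 12 - 48 j$ ($g{\left(j \right)} = - 3 \left(-4 + j 16\right) = - 3 \left(-4 + 16 j\right) = 12 - 48 j$)
$\frac{3256}{2638} \left(- 6 \left(g{\left(5 \right)} + O\right)\right) = \frac{3256}{2638} \left(- 6 \left(\left(12 - 240\right) + 7\right)\right) = 3256 \cdot \frac{1}{2638} \left(- 6 \left(\left(12 - 240\right) + 7\right)\right) = \frac{1628 \left(- 6 \left(-228 + 7\right)\right)}{1319} = \frac{1628 \left(\left(-6\right) \left(-221\right)\right)}{1319} = \frac{1628}{1319} \cdot 1326 = \frac{2158728}{1319}$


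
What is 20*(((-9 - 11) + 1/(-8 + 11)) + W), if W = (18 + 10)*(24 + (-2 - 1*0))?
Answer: 35780/3 ≈ 11927.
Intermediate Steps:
W = 616 (W = 28*(24 + (-2 + 0)) = 28*(24 - 2) = 28*22 = 616)
20*(((-9 - 11) + 1/(-8 + 11)) + W) = 20*(((-9 - 11) + 1/(-8 + 11)) + 616) = 20*((-20 + 1/3) + 616) = 20*((-20 + ⅓) + 616) = 20*(-59/3 + 616) = 20*(1789/3) = 35780/3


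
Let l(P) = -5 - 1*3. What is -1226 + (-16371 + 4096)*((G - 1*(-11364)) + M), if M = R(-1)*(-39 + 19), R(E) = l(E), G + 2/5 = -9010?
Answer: -30855666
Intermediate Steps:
G = -45052/5 (G = -2/5 - 9010 = -45052/5 ≈ -9010.4)
l(P) = -8 (l(P) = -5 - 3 = -8)
R(E) = -8
M = 160 (M = -8*(-39 + 19) = -8*(-20) = 160)
-1226 + (-16371 + 4096)*((G - 1*(-11364)) + M) = -1226 + (-16371 + 4096)*((-45052/5 - 1*(-11364)) + 160) = -1226 - 12275*((-45052/5 + 11364) + 160) = -1226 - 12275*(11768/5 + 160) = -1226 - 12275*12568/5 = -1226 - 30854440 = -30855666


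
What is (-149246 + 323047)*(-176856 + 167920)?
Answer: -1553085736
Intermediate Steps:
(-149246 + 323047)*(-176856 + 167920) = 173801*(-8936) = -1553085736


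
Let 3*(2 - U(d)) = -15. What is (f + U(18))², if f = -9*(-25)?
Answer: 53824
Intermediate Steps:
U(d) = 7 (U(d) = 2 - ⅓*(-15) = 2 + 5 = 7)
f = 225
(f + U(18))² = (225 + 7)² = 232² = 53824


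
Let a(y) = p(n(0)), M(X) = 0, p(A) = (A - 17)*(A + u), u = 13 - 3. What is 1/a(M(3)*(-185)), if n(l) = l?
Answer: -1/170 ≈ -0.0058824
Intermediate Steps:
u = 10
p(A) = (-17 + A)*(10 + A) (p(A) = (A - 17)*(A + 10) = (-17 + A)*(10 + A))
a(y) = -170 (a(y) = -170 + 0² - 7*0 = -170 + 0 + 0 = -170)
1/a(M(3)*(-185)) = 1/(-170) = -1/170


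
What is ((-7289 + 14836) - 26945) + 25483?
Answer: 6085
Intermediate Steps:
((-7289 + 14836) - 26945) + 25483 = (7547 - 26945) + 25483 = -19398 + 25483 = 6085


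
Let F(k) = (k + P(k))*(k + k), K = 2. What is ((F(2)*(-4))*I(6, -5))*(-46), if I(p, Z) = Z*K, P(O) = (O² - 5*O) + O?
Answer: 14720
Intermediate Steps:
P(O) = O² - 4*O
I(p, Z) = 2*Z (I(p, Z) = Z*2 = 2*Z)
F(k) = 2*k*(k + k*(-4 + k)) (F(k) = (k + k*(-4 + k))*(k + k) = (k + k*(-4 + k))*(2*k) = 2*k*(k + k*(-4 + k)))
((F(2)*(-4))*I(6, -5))*(-46) = (((2*2²*(-3 + 2))*(-4))*(2*(-5)))*(-46) = (((2*4*(-1))*(-4))*(-10))*(-46) = (-8*(-4)*(-10))*(-46) = (32*(-10))*(-46) = -320*(-46) = 14720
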